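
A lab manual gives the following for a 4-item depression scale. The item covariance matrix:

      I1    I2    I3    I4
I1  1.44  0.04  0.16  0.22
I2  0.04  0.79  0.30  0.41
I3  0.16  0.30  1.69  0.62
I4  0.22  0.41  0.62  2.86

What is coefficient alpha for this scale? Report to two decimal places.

ΣVar(i) = 1.44 + 0.79 + 1.69 + 2.86 = 6.78
Sum of off-diagonal covariances = 1.75
Var(T) = 6.78 + 2 × 1.75 = 10.28
α = (k/(k−1))·(1 − ΣVar(i)/Var(T)) = (4/3)·(1 − 6.78/10.28) = 0.45

α = 0.45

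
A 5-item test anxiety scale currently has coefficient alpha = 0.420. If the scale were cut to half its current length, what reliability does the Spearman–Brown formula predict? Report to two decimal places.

predicted reliability = 0.27

Length factor m = 1/2
α' = m·α / (1 − (1−m)·α)
   = 1/2 × 0.420 / (1 − (1 − 1/2) × 0.420)
   = 0.2100 / 0.7900 = 0.27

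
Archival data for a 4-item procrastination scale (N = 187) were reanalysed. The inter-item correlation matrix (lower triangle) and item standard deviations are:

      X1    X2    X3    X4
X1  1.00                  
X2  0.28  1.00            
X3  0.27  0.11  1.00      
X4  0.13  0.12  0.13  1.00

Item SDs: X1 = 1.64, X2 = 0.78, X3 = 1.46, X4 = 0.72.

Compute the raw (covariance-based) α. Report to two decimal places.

α = 0.44

Σσ²ᵢ = 1.64² + 0.78² + 1.46² + 0.72² = 5.9480
Covariances σ_ij = r_ij · s_i · s_j:
  σ(X1,X2) = 0.28 × 1.64 × 0.78 = 0.3582
  σ(X1,X3) = 0.27 × 1.64 × 1.46 = 0.6465
  σ(X1,X4) = 0.13 × 1.64 × 0.72 = 0.1535
  σ(X2,X3) = 0.11 × 0.78 × 1.46 = 0.1253
  σ(X2,X4) = 0.12 × 0.78 × 0.72 = 0.0674
  σ(X3,X4) = 0.13 × 1.46 × 0.72 = 0.1367
σ²_T = Σσ²ᵢ + 2·Σσ_ij = 5.9480 + 2 × 1.4876 = 8.9232
α = (4/3)·(1 − 5.9480/8.9232) = 0.44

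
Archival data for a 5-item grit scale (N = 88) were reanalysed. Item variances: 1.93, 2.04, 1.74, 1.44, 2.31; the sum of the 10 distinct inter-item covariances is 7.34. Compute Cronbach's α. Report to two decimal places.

ΣVar(i) = 1.93 + 2.04 + 1.74 + 1.44 + 2.31 = 9.46
Sum of distinct covariances = 7.34
σ²_T = ΣVar(i) + 2·Σcov = 9.46 + 2 × 7.34 = 24.14
α = (5/4)·(1 − 9.46/24.14) = 0.76

α = 0.76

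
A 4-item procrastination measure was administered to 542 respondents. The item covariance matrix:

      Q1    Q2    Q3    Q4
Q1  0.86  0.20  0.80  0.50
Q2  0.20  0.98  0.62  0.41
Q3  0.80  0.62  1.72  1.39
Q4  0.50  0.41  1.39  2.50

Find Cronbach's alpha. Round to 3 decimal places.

α = 0.752

Σσ²ᵢ = 0.86 + 0.98 + 1.72 + 2.50 = 6.06
Sum of off-diagonal covariances = 3.92
total variance = 6.06 + 2 × 3.92 = 13.90
α = (k/(k−1))·(1 − Σσ²ᵢ/total variance) = (4/3)·(1 − 6.06/13.90) = 0.752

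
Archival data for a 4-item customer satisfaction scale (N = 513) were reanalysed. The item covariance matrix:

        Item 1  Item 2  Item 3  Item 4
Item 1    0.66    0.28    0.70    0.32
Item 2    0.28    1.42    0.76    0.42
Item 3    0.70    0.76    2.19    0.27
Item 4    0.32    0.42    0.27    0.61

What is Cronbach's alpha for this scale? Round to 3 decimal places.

α = 0.706

sum of item variances = 0.66 + 1.42 + 2.19 + 0.61 = 4.88
Sum of off-diagonal covariances = 2.75
σ²_total = 4.88 + 2 × 2.75 = 10.38
α = (k/(k−1))·(1 − sum of item variances/σ²_total) = (4/3)·(1 − 4.88/10.38) = 0.706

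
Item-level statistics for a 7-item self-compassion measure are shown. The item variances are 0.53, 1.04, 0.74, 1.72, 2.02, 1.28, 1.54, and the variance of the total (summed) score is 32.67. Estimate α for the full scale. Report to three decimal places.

sum of item variances = 0.53 + 1.04 + 0.74 + 1.72 + 2.02 + 1.28 + 1.54 = 8.87
α = (k/(k−1))·(1 − sum of item variances/σ²_T) = (7/6)·(1 − 8.87/32.67) = 0.850

α = 0.850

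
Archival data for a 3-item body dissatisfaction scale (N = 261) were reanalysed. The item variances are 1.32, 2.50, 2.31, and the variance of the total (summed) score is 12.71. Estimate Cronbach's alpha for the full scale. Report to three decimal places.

Σσᵢ² = 1.32 + 2.50 + 2.31 = 6.13
α = (k/(k−1))·(1 − Σσᵢ²/σ²_T) = (3/2)·(1 − 6.13/12.71) = 0.777

Cronbach's alpha = 0.777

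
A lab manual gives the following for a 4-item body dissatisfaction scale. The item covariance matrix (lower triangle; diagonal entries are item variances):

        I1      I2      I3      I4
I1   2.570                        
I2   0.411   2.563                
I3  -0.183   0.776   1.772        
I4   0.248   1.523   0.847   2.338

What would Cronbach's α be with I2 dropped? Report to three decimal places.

Remaining items: I1, I3, I4 (k = 3).
sum of item variances = 2.570 + 1.772 + 2.338 = 6.680
σ²_total = 6.680 + 2 × 0.912 = 8.504
α (item deleted) = (3/2)·(1 − 6.680/8.504) = 0.322

Cronbach's α = 0.322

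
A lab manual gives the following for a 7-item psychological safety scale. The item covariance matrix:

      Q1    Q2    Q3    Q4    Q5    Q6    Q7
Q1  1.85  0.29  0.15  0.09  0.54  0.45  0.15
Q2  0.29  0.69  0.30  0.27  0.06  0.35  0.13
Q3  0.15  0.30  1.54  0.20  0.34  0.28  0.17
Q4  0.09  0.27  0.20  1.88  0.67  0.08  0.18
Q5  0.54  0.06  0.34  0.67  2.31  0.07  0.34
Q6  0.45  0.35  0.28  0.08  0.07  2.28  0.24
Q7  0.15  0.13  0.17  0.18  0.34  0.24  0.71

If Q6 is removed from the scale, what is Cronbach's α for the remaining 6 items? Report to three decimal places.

Remaining items: Q1, Q2, Q3, Q4, Q5, Q7 (k = 6).
Σσ²ᵢ = 1.85 + 0.69 + 1.54 + 1.88 + 2.31 + 0.71 = 8.98
σ²_T = 8.98 + 2 × 3.88 = 16.74
α (item deleted) = (6/5)·(1 − 8.98/16.74) = 0.556

Cronbach's α = 0.556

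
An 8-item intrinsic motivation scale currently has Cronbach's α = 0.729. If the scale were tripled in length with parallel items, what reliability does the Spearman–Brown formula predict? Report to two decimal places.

Length factor m = 3
α' = m·α / (1 + (m−1)·α)
   = 3 × 0.729 / (1 + (3 − 1) × 0.729)
   = 2.1870 / 2.4580 = 0.89

predicted reliability = 0.89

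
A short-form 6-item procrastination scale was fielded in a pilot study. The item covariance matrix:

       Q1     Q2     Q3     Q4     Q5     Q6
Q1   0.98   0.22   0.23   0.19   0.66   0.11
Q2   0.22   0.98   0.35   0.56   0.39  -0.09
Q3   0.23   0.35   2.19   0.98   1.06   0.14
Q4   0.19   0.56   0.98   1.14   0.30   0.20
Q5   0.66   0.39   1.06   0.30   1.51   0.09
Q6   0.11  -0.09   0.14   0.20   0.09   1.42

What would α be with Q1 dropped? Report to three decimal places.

α = 0.655

Remaining items: Q2, Q3, Q4, Q5, Q6 (k = 5).
Σσᵢ² = 0.98 + 2.19 + 1.14 + 1.51 + 1.42 = 7.24
σ²_T = 7.24 + 2 × 3.98 = 15.20
α (item deleted) = (5/4)·(1 − 7.24/15.20) = 0.655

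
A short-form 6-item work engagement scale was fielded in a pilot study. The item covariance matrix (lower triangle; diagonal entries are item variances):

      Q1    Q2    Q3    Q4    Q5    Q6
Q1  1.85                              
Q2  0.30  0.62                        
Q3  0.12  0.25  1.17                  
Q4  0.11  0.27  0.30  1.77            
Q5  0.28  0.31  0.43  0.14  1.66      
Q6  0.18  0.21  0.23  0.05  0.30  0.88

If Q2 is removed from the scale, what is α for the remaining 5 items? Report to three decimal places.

α = 0.461

Remaining items: Q1, Q3, Q4, Q5, Q6 (k = 5).
sum of item variances = 1.85 + 1.17 + 1.77 + 1.66 + 0.88 = 7.33
σ²_T = 7.33 + 2 × 2.14 = 11.61
α (item deleted) = (5/4)·(1 − 7.33/11.61) = 0.461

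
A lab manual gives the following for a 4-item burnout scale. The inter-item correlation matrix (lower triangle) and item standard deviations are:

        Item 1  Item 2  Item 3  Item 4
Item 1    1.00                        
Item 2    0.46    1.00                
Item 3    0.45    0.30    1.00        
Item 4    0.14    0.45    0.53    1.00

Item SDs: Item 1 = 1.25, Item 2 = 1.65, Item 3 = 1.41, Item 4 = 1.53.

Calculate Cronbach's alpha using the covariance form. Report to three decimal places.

α = 0.715

Σσ²ᵢ = 1.25² + 1.65² + 1.41² + 1.53² = 8.6140
Covariances σ_ij = r_ij · s_i · s_j:
  σ(Item 1,Item 2) = 0.46 × 1.25 × 1.65 = 0.9488
  σ(Item 1,Item 3) = 0.45 × 1.25 × 1.41 = 0.7931
  σ(Item 1,Item 4) = 0.14 × 1.25 × 1.53 = 0.2678
  σ(Item 2,Item 3) = 0.30 × 1.65 × 1.41 = 0.6979
  σ(Item 2,Item 4) = 0.45 × 1.65 × 1.53 = 1.1360
  σ(Item 3,Item 4) = 0.53 × 1.41 × 1.53 = 1.1434
σ²_T = Σσ²ᵢ + 2·Σσ_ij = 8.6140 + 2 × 4.9870 = 18.5880
α = (4/3)·(1 − 8.6140/18.5880) = 0.715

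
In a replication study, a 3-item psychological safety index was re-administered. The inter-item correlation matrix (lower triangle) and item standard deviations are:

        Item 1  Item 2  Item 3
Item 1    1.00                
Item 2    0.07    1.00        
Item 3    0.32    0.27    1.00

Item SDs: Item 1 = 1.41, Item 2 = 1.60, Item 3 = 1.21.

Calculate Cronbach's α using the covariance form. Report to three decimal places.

Σσ²ᵢ = 1.41² + 1.60² + 1.21² = 6.0122
Covariances σ_ij = r_ij · s_i · s_j:
  σ(Item 1,Item 2) = 0.07 × 1.41 × 1.60 = 0.1579
  σ(Item 1,Item 3) = 0.32 × 1.41 × 1.21 = 0.5460
  σ(Item 2,Item 3) = 0.27 × 1.60 × 1.21 = 0.5227
σ²_T = Σσ²ᵢ + 2·Σσ_ij = 6.0122 + 2 × 1.2266 = 8.4654
α = (3/2)·(1 − 6.0122/8.4654) = 0.435

α = 0.435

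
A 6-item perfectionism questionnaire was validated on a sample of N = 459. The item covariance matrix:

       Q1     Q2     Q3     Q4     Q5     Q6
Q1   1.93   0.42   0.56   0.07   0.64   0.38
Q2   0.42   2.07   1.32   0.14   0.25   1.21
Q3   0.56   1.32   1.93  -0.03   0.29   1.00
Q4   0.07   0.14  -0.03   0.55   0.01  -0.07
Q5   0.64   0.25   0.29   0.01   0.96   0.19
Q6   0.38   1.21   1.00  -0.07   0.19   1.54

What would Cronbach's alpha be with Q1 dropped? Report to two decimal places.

Cronbach's alpha = 0.69

Remaining items: Q2, Q3, Q4, Q5, Q6 (k = 5).
Σσ²ᵢ = 2.07 + 1.93 + 0.55 + 0.96 + 1.54 = 7.05
σ²_T = 7.05 + 2 × 4.31 = 15.67
α (item deleted) = (5/4)·(1 − 7.05/15.67) = 0.69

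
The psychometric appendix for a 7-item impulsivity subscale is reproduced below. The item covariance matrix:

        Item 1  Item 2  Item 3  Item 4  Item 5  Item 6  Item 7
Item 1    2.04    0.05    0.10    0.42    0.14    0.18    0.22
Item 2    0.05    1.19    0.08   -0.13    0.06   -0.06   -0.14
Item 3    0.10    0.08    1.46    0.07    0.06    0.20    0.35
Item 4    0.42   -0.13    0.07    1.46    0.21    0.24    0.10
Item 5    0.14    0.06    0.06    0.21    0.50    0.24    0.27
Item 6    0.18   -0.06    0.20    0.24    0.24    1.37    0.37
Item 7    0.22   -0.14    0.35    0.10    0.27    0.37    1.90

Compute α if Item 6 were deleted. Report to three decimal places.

α = 0.364

Remaining items: Item 1, Item 2, Item 3, Item 4, Item 5, Item 7 (k = 6).
Σσᵢ² = 2.04 + 1.19 + 1.46 + 1.46 + 0.50 + 1.90 = 8.55
total variance = 8.55 + 2 × 1.86 = 12.27
α (item deleted) = (6/5)·(1 − 8.55/12.27) = 0.364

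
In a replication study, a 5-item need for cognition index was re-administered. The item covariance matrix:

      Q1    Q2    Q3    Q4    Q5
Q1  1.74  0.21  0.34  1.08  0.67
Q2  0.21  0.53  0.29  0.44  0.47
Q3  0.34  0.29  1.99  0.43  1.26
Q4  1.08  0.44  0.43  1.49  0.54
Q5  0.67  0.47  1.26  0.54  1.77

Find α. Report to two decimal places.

α = 0.75

sum of item variances = 1.74 + 0.53 + 1.99 + 1.49 + 1.77 = 7.52
Sum of the distinct covariances = 5.73
σ²_total = 7.52 + 2 × 5.73 = 18.98
α = (k/(k−1))·(1 − sum of item variances/σ²_total) = (5/4)·(1 − 7.52/18.98) = 0.75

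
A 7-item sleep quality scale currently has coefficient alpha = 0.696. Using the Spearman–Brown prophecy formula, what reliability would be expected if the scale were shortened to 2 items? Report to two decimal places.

Length factor m = 2/7 = 0.2857
α' = m·α / (1 − (1−m)·α)
   = 2/7 × 0.696 / (1 − (1 − 2/7) × 0.696)
   = 0.1989 / 0.5029 = 0.40

predicted reliability = 0.40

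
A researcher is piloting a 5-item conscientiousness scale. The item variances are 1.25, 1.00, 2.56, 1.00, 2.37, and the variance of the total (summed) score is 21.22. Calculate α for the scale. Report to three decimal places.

Σσᵢ² = 1.25 + 1.00 + 2.56 + 1.00 + 2.37 = 8.18
α = (k/(k−1))·(1 − Σσᵢ²/σ²_T) = (5/4)·(1 − 8.18/21.22) = 0.768

α = 0.768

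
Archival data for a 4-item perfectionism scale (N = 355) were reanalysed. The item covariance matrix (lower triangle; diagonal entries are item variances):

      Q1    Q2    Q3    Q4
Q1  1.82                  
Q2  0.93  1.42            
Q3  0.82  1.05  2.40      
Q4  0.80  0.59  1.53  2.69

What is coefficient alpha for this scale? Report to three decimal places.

ΣVar(i) = 1.82 + 1.42 + 2.40 + 2.69 = 8.33
Σ_{i<j} σ_ij = 5.72
total variance = 8.33 + 2 × 5.72 = 19.77
α = (k/(k−1))·(1 − ΣVar(i)/total variance) = (4/3)·(1 − 8.33/19.77) = 0.772

coefficient alpha = 0.772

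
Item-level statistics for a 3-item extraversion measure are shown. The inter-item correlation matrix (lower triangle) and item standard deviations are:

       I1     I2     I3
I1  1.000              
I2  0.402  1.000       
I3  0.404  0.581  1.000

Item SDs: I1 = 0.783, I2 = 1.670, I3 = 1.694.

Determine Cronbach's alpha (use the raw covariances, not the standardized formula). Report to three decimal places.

Σσ²ᵢ = 0.783² + 1.670² + 1.694² = 6.2716
Covariances σ_ij = r_ij · s_i · s_j:
  σ(I1,I2) = 0.402 × 0.783 × 1.670 = 0.5257
  σ(I1,I3) = 0.404 × 0.783 × 1.694 = 0.5359
  σ(I2,I3) = 0.581 × 1.670 × 1.694 = 1.6436
σ²_T = Σσ²ᵢ + 2·Σσ_ij = 6.2716 + 2 × 2.7052 = 11.6820
α = (3/2)·(1 − 6.2716/11.6820) = 0.695

α = 0.695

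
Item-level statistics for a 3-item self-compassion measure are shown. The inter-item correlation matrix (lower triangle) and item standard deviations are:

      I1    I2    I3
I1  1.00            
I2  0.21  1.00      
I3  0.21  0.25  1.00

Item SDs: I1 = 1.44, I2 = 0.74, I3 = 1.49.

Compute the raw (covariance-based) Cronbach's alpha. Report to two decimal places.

Σσ²ᵢ = 1.44² + 0.74² + 1.49² = 4.8413
Covariances σ_ij = r_ij · s_i · s_j:
  σ(I1,I2) = 0.21 × 1.44 × 0.74 = 0.2238
  σ(I1,I3) = 0.21 × 1.44 × 1.49 = 0.4506
  σ(I2,I3) = 0.25 × 0.74 × 1.49 = 0.2757
σ²_T = Σσ²ᵢ + 2·Σσ_ij = 4.8413 + 2 × 0.9501 = 6.7415
α = (3/2)·(1 − 4.8413/6.7415) = 0.42

α = 0.42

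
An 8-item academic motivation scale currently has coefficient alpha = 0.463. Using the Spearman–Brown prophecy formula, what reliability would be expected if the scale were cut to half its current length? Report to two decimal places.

Length factor m = 1/2
α' = m·α / (1 − (1−m)·α)
   = 1/2 × 0.463 / (1 − (1 − 1/2) × 0.463)
   = 0.2315 / 0.7685 = 0.30

predicted reliability = 0.30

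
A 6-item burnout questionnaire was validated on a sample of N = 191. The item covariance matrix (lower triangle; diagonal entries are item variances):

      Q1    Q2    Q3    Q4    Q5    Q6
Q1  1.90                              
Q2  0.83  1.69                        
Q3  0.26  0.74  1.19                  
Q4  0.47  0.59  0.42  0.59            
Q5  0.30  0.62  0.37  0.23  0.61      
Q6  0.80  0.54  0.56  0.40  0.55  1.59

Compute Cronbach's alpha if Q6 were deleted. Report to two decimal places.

Remaining items: Q1, Q2, Q3, Q4, Q5 (k = 5).
ΣVar(i) = 1.90 + 1.69 + 1.19 + 0.59 + 0.61 = 5.98
σ²_T = 5.98 + 2 × 4.83 = 15.64
α (item deleted) = (5/4)·(1 − 5.98/15.64) = 0.77

Cronbach's alpha = 0.77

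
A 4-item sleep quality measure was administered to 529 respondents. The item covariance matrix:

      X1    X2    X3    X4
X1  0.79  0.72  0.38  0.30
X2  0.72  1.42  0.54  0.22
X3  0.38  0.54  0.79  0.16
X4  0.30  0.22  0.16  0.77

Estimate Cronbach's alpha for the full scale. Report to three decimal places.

Cronbach's alpha = 0.736

Σσ²ᵢ = 0.79 + 1.42 + 0.79 + 0.77 = 3.77
Sum of the distinct covariances = 2.32
Var(T) = 3.77 + 2 × 2.32 = 8.41
α = (k/(k−1))·(1 − Σσ²ᵢ/Var(T)) = (4/3)·(1 − 3.77/8.41) = 0.736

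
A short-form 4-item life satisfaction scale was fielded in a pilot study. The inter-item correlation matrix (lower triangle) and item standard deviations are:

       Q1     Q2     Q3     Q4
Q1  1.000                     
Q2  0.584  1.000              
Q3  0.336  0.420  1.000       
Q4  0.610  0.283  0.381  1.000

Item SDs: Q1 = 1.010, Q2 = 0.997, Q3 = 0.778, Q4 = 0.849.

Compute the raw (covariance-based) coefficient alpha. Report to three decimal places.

coefficient alpha = 0.757

Σσ²ᵢ = 1.010² + 0.997² + 0.778² + 0.849² = 3.3402
Covariances σ_ij = r_ij · s_i · s_j:
  σ(Q1,Q2) = 0.584 × 1.010 × 0.997 = 0.5881
  σ(Q1,Q3) = 0.336 × 1.010 × 0.778 = 0.2640
  σ(Q1,Q4) = 0.610 × 1.010 × 0.849 = 0.5231
  σ(Q2,Q3) = 0.420 × 0.997 × 0.778 = 0.3258
  σ(Q2,Q4) = 0.283 × 0.997 × 0.849 = 0.2395
  σ(Q3,Q4) = 0.381 × 0.778 × 0.849 = 0.2517
σ²_T = Σσ²ᵢ + 2·Σσ_ij = 3.3402 + 2 × 2.1922 = 7.7246
α = (4/3)·(1 − 3.3402/7.7246) = 0.757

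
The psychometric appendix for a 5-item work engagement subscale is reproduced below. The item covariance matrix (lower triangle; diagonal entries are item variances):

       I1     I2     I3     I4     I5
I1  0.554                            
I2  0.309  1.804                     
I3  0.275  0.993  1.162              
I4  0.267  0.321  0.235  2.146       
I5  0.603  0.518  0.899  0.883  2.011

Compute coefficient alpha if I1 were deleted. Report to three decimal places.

Remaining items: I2, I3, I4, I5 (k = 4).
sum of item variances = 1.804 + 1.162 + 2.146 + 2.011 = 7.123
Var(T) = 7.123 + 2 × 3.849 = 14.821
α (item deleted) = (4/3)·(1 − 7.123/14.821) = 0.693

α = 0.693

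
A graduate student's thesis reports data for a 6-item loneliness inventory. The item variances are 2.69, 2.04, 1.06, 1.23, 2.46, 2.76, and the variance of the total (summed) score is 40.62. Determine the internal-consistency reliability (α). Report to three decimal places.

α = 0.838

ΣVar(i) = 2.69 + 2.04 + 1.06 + 1.23 + 2.46 + 2.76 = 12.24
α = (k/(k−1))·(1 − ΣVar(i)/σ²_total) = (6/5)·(1 − 12.24/40.62) = 0.838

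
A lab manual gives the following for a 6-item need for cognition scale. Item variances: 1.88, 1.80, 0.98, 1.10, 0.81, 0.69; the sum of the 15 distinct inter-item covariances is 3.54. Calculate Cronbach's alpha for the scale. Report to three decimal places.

Σσᵢ² = 1.88 + 1.80 + 0.98 + 1.10 + 0.81 + 0.69 = 7.26
Sum of distinct covariances = 3.54
σ²_total = Σσᵢ² + 2·Σcov = 7.26 + 2 × 3.54 = 14.34
α = (6/5)·(1 − 7.26/14.34) = 0.592

α = 0.592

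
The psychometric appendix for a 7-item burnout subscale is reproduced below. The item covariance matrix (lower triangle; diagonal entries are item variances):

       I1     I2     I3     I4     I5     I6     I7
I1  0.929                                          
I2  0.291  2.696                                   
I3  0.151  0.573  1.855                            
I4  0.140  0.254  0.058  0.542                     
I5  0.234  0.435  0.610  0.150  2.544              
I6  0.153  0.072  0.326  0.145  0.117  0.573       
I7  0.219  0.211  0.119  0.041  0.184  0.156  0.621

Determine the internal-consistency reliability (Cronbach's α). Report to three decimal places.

α = 0.569

Σσ²ᵢ = 0.929 + 2.696 + 1.855 + 0.542 + 2.544 + 0.573 + 0.621 = 9.760
Sum of off-diagonal covariances = 4.639
σ²_T = 9.760 + 2 × 4.639 = 19.038
α = (k/(k−1))·(1 − Σσ²ᵢ/σ²_T) = (7/6)·(1 − 9.760/19.038) = 0.569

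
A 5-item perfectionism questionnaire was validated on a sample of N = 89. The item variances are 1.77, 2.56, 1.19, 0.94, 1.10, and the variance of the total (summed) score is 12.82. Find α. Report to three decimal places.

α = 0.513

Σσ²ᵢ = 1.77 + 2.56 + 1.19 + 0.94 + 1.10 = 7.56
α = (k/(k−1))·(1 − Σσ²ᵢ/σ²_T) = (5/4)·(1 − 7.56/12.82) = 0.513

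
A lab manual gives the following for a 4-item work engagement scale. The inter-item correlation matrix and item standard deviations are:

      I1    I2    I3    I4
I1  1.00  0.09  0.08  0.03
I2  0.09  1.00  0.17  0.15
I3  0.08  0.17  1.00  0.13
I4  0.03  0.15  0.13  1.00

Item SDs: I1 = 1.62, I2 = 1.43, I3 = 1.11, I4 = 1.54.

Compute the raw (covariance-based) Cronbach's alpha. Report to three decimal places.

α = 0.309

Σσ²ᵢ = 1.62² + 1.43² + 1.11² + 1.54² = 8.2730
Covariances σ_ij = r_ij · s_i · s_j:
  σ(I1,I2) = 0.09 × 1.62 × 1.43 = 0.2085
  σ(I1,I3) = 0.08 × 1.62 × 1.11 = 0.1439
  σ(I1,I4) = 0.03 × 1.62 × 1.54 = 0.0748
  σ(I2,I3) = 0.17 × 1.43 × 1.11 = 0.2698
  σ(I2,I4) = 0.15 × 1.43 × 1.54 = 0.3303
  σ(I3,I4) = 0.13 × 1.11 × 1.54 = 0.2222
σ²_T = Σσ²ᵢ + 2·Σσ_ij = 8.2730 + 2 × 1.2495 = 10.7720
α = (4/3)·(1 − 8.2730/10.7720) = 0.309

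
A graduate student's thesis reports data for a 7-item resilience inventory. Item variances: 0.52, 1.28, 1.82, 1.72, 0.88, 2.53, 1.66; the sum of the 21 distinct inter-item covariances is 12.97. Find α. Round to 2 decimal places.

α = 0.83

Σσ²ᵢ = 0.52 + 1.28 + 1.82 + 1.72 + 0.88 + 2.53 + 1.66 = 10.41
Sum of distinct covariances = 12.97
total variance = Σσ²ᵢ + 2·Σcov = 10.41 + 2 × 12.97 = 36.35
α = (7/6)·(1 − 10.41/36.35) = 0.83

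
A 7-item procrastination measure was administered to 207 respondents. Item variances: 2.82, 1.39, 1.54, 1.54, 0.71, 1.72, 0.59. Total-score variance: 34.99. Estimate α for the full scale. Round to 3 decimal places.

ΣVar(i) = 2.82 + 1.39 + 1.54 + 1.54 + 0.71 + 1.72 + 0.59 = 10.31
α = (k/(k−1))·(1 − ΣVar(i)/σ²_total) = (7/6)·(1 − 10.31/34.99) = 0.823

α = 0.823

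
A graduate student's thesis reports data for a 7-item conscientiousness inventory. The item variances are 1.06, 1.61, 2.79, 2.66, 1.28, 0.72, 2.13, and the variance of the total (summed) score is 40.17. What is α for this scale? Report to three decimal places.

α = 0.811

Σσᵢ² = 1.06 + 1.61 + 2.79 + 2.66 + 1.28 + 0.72 + 2.13 = 12.25
α = (k/(k−1))·(1 − Σσᵢ²/σ²_T) = (7/6)·(1 − 12.25/40.17) = 0.811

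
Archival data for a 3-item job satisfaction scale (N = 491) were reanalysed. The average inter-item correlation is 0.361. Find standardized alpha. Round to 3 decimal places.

Standardized α = k·r̄ / (1 + (k−1)·r̄) = 3 × 0.361 / (1 + 2 × 0.361)
  = 1.0830 / 1.7220 = 0.629

standardized alpha = 0.629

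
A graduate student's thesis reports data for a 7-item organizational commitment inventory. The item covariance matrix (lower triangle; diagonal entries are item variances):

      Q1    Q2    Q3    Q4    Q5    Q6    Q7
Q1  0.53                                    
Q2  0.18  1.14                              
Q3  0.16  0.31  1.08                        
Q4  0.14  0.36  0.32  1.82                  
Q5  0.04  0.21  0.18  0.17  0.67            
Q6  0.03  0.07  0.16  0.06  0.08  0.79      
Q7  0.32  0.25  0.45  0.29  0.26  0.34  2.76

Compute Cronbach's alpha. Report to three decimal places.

sum of item variances = 0.53 + 1.14 + 1.08 + 1.82 + 0.67 + 0.79 + 2.76 = 8.79
Σ_{i<j} σ_ij = 4.38
σ²_T = 8.79 + 2 × 4.38 = 17.55
α = (k/(k−1))·(1 − sum of item variances/σ²_T) = (7/6)·(1 − 8.79/17.55) = 0.582

Cronbach's alpha = 0.582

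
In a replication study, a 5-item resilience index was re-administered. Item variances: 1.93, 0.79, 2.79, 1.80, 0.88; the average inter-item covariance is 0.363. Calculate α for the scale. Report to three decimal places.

Σσᵢ² = 1.93 + 0.79 + 2.79 + 1.80 + 0.88 = 8.19
Sum of the 10 distinct covariances = 10 × 0.363 = 3.630
σ²_T = Σσᵢ² + 2·Σcov = 8.19 + 2 × 3.630 = 15.450
α = (5/4)·(1 − 8.19/15.450) = 0.587

α = 0.587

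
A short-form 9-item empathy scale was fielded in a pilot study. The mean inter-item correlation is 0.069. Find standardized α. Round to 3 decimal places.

Standardized α = k·r̄ / (1 + (k−1)·r̄) = 9 × 0.069 / (1 + 8 × 0.069)
  = 0.6210 / 1.5520 = 0.400

α = 0.400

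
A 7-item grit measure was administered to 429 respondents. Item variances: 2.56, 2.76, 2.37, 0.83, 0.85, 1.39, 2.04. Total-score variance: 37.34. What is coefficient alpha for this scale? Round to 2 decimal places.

sum of item variances = 2.56 + 2.76 + 2.37 + 0.83 + 0.85 + 1.39 + 2.04 = 12.80
α = (k/(k−1))·(1 − sum of item variances/total variance) = (7/6)·(1 − 12.80/37.34) = 0.77

α = 0.77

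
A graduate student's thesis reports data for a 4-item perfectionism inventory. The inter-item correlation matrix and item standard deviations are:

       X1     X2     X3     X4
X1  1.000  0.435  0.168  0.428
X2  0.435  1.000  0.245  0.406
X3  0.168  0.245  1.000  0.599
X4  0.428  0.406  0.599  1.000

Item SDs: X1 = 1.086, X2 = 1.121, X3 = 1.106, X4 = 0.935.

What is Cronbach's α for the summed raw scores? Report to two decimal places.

Cronbach's α = 0.70

Σσ²ᵢ = 1.086² + 1.121² + 1.106² + 0.935² = 4.5335
Covariances σ_ij = r_ij · s_i · s_j:
  σ(X1,X2) = 0.435 × 1.086 × 1.121 = 0.5296
  σ(X1,X3) = 0.168 × 1.086 × 1.106 = 0.2018
  σ(X1,X4) = 0.428 × 1.086 × 0.935 = 0.4346
  σ(X2,X3) = 0.245 × 1.121 × 1.106 = 0.3038
  σ(X2,X4) = 0.406 × 1.121 × 0.935 = 0.4255
  σ(X3,X4) = 0.599 × 1.106 × 0.935 = 0.6194
σ²_T = Σσ²ᵢ + 2·Σσ_ij = 4.5335 + 2 × 2.5147 = 9.5629
α = (4/3)·(1 − 4.5335/9.5629) = 0.70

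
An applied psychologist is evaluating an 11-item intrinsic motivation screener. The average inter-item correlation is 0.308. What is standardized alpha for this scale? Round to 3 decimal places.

Standardized α = k·r̄ / (1 + (k−1)·r̄) = 11 × 0.308 / (1 + 10 × 0.308)
  = 3.3880 / 4.0800 = 0.830

standardized alpha = 0.830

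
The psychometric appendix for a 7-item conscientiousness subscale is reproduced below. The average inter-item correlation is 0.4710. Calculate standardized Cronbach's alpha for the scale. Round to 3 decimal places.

standardized Cronbach's alpha = 0.862

Standardized α = k·r̄ / (1 + (k−1)·r̄) = 7 × 0.4710 / (1 + 6 × 0.4710)
  = 3.2970 / 3.8260 = 0.862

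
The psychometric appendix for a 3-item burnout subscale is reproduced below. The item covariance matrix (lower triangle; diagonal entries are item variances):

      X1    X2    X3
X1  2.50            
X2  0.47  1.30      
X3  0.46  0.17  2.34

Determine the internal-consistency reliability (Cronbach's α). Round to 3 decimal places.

sum of item variances = 2.50 + 1.30 + 2.34 = 6.14
Sum of off-diagonal covariances = 1.10
σ²_T = 6.14 + 2 × 1.10 = 8.34
α = (k/(k−1))·(1 − sum of item variances/σ²_T) = (3/2)·(1 − 6.14/8.34) = 0.396

Cronbach's α = 0.396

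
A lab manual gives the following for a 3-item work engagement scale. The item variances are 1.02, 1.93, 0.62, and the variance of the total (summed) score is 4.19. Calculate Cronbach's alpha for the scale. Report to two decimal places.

Σσᵢ² = 1.02 + 1.93 + 0.62 = 3.57
α = (k/(k−1))·(1 − Σσᵢ²/σ²_total) = (3/2)·(1 − 3.57/4.19) = 0.22

Cronbach's alpha = 0.22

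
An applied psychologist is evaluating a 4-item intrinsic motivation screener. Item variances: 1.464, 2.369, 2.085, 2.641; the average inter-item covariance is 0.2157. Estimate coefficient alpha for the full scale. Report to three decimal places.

ΣVar(i) = 1.464 + 2.369 + 2.085 + 2.641 = 8.559
Sum of the 6 distinct covariances = 6 × 0.2157 = 1.2942
σ²_T = ΣVar(i) + 2·Σcov = 8.559 + 2 × 1.2942 = 11.1474
α = (4/3)·(1 − 8.559/11.1474) = 0.310

α = 0.310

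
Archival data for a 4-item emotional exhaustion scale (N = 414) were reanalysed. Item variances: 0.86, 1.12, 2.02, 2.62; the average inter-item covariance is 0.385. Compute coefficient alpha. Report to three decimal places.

α = 0.548

Σσ²ᵢ = 0.86 + 1.12 + 2.02 + 2.62 = 6.62
Sum of the 6 distinct covariances = 6 × 0.385 = 2.310
total variance = Σσ²ᵢ + 2·Σcov = 6.62 + 2 × 2.310 = 11.240
α = (4/3)·(1 − 6.62/11.240) = 0.548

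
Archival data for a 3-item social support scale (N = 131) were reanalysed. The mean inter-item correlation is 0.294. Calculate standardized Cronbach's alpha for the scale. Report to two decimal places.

Standardized α = k·r̄ / (1 + (k−1)·r̄) = 3 × 0.294 / (1 + 2 × 0.294)
  = 0.8820 / 1.5880 = 0.56

standardized Cronbach's alpha = 0.56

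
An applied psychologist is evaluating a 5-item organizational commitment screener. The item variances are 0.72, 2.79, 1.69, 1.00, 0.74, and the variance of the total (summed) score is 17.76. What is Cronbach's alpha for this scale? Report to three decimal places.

Cronbach's alpha = 0.762

Σσ²ᵢ = 0.72 + 2.79 + 1.69 + 1.00 + 0.74 = 6.94
α = (k/(k−1))·(1 − Σσ²ᵢ/total variance) = (5/4)·(1 − 6.94/17.76) = 0.762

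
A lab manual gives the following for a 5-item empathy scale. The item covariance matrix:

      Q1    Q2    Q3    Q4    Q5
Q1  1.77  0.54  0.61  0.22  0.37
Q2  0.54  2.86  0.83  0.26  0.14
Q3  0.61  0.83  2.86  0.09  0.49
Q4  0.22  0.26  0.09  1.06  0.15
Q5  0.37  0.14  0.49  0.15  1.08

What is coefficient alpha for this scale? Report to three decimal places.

Σσᵢ² = 1.77 + 2.86 + 2.86 + 1.06 + 1.08 = 9.63
Sum of the distinct covariances = 3.70
Var(T) = 9.63 + 2 × 3.70 = 17.03
α = (k/(k−1))·(1 − Σσᵢ²/Var(T)) = (5/4)·(1 − 9.63/17.03) = 0.543

coefficient alpha = 0.543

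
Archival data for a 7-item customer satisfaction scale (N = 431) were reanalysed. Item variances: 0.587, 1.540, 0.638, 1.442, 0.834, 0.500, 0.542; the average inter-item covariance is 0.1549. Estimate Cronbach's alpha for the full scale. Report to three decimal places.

Σσᵢ² = 0.587 + 1.540 + 0.638 + 1.442 + 0.834 + 0.500 + 0.542 = 6.083
Sum of the 21 distinct covariances = 21 × 0.1549 = 3.2529
σ²_total = Σσᵢ² + 2·Σcov = 6.083 + 2 × 3.2529 = 12.5888
α = (7/6)·(1 − 6.083/12.5888) = 0.603

α = 0.603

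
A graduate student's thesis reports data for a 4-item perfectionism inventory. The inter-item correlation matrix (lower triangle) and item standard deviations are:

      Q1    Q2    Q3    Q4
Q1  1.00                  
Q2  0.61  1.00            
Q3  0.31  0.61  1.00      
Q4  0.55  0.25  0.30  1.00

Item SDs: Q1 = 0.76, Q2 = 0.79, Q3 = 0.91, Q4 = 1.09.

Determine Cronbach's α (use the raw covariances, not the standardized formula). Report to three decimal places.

Σσ²ᵢ = 0.76² + 0.79² + 0.91² + 1.09² = 3.2179
Covariances σ_ij = r_ij · s_i · s_j:
  σ(Q1,Q2) = 0.61 × 0.76 × 0.79 = 0.3662
  σ(Q1,Q3) = 0.31 × 0.76 × 0.91 = 0.2144
  σ(Q1,Q4) = 0.55 × 0.76 × 1.09 = 0.4556
  σ(Q2,Q3) = 0.61 × 0.79 × 0.91 = 0.4385
  σ(Q2,Q4) = 0.25 × 0.79 × 1.09 = 0.2153
  σ(Q3,Q4) = 0.30 × 0.91 × 1.09 = 0.2976
σ²_T = Σσ²ᵢ + 2·Σσ_ij = 3.2179 + 2 × 1.9876 = 7.1931
α = (4/3)·(1 − 3.2179/7.1931) = 0.737

Cronbach's α = 0.737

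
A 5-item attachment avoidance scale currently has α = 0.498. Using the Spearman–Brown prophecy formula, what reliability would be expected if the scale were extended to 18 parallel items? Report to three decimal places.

predicted reliability = 0.781

Length factor m = 18/5 = 3.6000
α' = m·α / (1 + (m−1)·α)
   = 18/5 × 0.498 / (1 + (18/5 − 1) × 0.498)
   = 1.7928 / 2.2948 = 0.781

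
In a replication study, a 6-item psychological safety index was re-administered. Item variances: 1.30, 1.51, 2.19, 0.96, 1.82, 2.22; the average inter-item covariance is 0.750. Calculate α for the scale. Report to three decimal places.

ΣVar(i) = 1.30 + 1.51 + 2.19 + 0.96 + 1.82 + 2.22 = 10.00
Sum of the 15 distinct covariances = 15 × 0.750 = 11.250
σ²_T = ΣVar(i) + 2·Σcov = 10.00 + 2 × 11.250 = 32.500
α = (6/5)·(1 − 10.00/32.500) = 0.831

α = 0.831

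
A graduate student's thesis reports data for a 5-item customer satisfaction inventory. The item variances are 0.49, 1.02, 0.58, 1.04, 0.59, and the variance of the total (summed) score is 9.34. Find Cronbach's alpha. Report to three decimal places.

Σσᵢ² = 0.49 + 1.02 + 0.58 + 1.04 + 0.59 = 3.72
α = (k/(k−1))·(1 − Σσᵢ²/σ²_total) = (5/4)·(1 − 3.72/9.34) = 0.752

Cronbach's alpha = 0.752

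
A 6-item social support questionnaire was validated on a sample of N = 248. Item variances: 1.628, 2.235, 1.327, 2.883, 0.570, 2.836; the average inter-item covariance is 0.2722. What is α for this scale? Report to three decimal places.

Σσ²ᵢ = 1.628 + 2.235 + 1.327 + 2.883 + 0.570 + 2.836 = 11.479
Sum of the 15 distinct covariances = 15 × 0.2722 = 4.0830
σ²_T = Σσ²ᵢ + 2·Σcov = 11.479 + 2 × 4.0830 = 19.6450
α = (6/5)·(1 − 11.479/19.6450) = 0.499

α = 0.499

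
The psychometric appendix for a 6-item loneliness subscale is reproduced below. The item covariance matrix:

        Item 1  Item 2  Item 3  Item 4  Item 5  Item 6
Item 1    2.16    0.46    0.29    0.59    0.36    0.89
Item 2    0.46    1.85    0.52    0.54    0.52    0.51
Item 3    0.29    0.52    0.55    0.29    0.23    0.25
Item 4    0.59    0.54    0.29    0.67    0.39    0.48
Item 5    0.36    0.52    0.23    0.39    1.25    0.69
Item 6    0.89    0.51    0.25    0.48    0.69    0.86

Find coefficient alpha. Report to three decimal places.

ΣVar(i) = 2.16 + 1.85 + 0.55 + 0.67 + 1.25 + 0.86 = 7.34
Sum of the distinct covariances = 7.01
Var(T) = 7.34 + 2 × 7.01 = 21.36
α = (k/(k−1))·(1 − ΣVar(i)/Var(T)) = (6/5)·(1 − 7.34/21.36) = 0.788

α = 0.788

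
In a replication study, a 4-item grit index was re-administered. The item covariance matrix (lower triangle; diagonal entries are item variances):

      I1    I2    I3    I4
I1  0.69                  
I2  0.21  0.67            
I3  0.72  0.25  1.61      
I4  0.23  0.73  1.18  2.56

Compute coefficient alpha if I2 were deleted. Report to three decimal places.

Remaining items: I1, I3, I4 (k = 3).
Σσᵢ² = 0.69 + 1.61 + 2.56 = 4.86
σ²_T = 4.86 + 2 × 2.13 = 9.12
α (item deleted) = (3/2)·(1 − 4.86/9.12) = 0.701

coefficient alpha = 0.701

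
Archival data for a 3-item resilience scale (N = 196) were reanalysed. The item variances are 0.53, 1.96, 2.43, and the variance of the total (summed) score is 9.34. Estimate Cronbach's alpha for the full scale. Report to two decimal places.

Σσ²ᵢ = 0.53 + 1.96 + 2.43 = 4.92
α = (k/(k−1))·(1 − Σσ²ᵢ/total variance) = (3/2)·(1 − 4.92/9.34) = 0.71

Cronbach's alpha = 0.71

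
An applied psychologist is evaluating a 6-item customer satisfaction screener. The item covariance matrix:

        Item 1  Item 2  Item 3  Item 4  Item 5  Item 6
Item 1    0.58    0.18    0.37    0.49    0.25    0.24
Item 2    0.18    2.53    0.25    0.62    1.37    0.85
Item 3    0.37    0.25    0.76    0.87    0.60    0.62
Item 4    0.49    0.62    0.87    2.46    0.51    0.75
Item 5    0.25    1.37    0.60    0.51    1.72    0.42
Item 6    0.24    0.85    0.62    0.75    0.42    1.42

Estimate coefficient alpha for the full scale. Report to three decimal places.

α = 0.767

ΣVar(i) = 0.58 + 2.53 + 0.76 + 2.46 + 1.72 + 1.42 = 9.47
Sum of the distinct covariances = 8.39
Var(T) = 9.47 + 2 × 8.39 = 26.25
α = (k/(k−1))·(1 − ΣVar(i)/Var(T)) = (6/5)·(1 − 9.47/26.25) = 0.767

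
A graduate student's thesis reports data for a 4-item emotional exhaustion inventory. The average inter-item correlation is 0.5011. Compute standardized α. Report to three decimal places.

α = 0.801

Standardized α = k·r̄ / (1 + (k−1)·r̄) = 4 × 0.5011 / (1 + 3 × 0.5011)
  = 2.0044 / 2.5033 = 0.801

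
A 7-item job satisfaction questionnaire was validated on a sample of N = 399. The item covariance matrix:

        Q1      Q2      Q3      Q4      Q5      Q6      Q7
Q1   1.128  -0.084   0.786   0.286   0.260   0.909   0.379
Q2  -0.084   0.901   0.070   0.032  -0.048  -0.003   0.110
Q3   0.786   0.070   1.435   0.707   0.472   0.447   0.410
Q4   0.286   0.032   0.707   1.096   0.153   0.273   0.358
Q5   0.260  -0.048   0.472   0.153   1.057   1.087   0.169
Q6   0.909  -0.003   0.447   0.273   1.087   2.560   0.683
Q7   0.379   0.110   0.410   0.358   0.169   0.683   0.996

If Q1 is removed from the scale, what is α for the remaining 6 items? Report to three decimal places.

Remaining items: Q2, Q3, Q4, Q5, Q6, Q7 (k = 6).
Σσ²ᵢ = 0.901 + 1.435 + 1.096 + 1.057 + 2.560 + 0.996 = 8.045
σ²_T = 8.045 + 2 × 4.920 = 17.885
α (item deleted) = (6/5)·(1 − 8.045/17.885) = 0.660

α = 0.660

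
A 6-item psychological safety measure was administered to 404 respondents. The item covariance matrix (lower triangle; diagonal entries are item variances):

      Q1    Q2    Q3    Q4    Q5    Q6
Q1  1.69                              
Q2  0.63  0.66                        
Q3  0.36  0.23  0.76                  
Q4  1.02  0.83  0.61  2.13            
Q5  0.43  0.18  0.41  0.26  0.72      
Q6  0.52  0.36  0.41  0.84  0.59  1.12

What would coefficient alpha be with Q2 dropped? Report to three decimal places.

Remaining items: Q1, Q3, Q4, Q5, Q6 (k = 5).
Σσ²ᵢ = 1.69 + 0.76 + 2.13 + 0.72 + 1.12 = 6.42
σ²_T = 6.42 + 2 × 5.45 = 17.32
α (item deleted) = (5/4)·(1 − 6.42/17.32) = 0.787

α = 0.787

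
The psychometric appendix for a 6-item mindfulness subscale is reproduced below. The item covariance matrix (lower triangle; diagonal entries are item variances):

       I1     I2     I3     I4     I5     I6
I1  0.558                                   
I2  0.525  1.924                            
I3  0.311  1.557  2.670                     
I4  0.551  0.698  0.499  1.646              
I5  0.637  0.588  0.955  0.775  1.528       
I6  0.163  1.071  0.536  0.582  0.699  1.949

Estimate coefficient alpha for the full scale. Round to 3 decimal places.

ΣVar(i) = 0.558 + 1.924 + 2.670 + 1.646 + 1.528 + 1.949 = 10.275
Σ_{i<j} σ_ij = 10.147
σ²_total = 10.275 + 2 × 10.147 = 30.569
α = (k/(k−1))·(1 − ΣVar(i)/σ²_total) = (6/5)·(1 − 10.275/30.569) = 0.797

coefficient alpha = 0.797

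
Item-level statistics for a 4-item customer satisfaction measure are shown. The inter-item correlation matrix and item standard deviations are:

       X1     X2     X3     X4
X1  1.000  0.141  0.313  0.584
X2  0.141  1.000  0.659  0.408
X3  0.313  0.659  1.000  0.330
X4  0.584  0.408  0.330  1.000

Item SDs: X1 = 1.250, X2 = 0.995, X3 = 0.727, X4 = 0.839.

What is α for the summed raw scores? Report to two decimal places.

α = 0.70

Σσ²ᵢ = 1.250² + 0.995² + 0.727² + 0.839² = 3.7850
Covariances σ_ij = r_ij · s_i · s_j:
  σ(X1,X2) = 0.141 × 1.250 × 0.995 = 0.1754
  σ(X1,X3) = 0.313 × 1.250 × 0.727 = 0.2844
  σ(X1,X4) = 0.584 × 1.250 × 0.839 = 0.6125
  σ(X2,X3) = 0.659 × 0.995 × 0.727 = 0.4767
  σ(X2,X4) = 0.408 × 0.995 × 0.839 = 0.3406
  σ(X3,X4) = 0.330 × 0.727 × 0.839 = 0.2013
σ²_T = Σσ²ᵢ + 2·Σσ_ij = 3.7850 + 2 × 2.0909 = 7.9668
α = (4/3)·(1 − 3.7850/7.9668) = 0.70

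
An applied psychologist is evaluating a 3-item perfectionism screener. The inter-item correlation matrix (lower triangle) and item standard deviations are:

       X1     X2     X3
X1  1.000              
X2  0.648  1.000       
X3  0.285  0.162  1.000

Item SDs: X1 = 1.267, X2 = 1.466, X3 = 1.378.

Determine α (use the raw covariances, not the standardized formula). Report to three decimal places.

α = 0.627

Σσ²ᵢ = 1.267² + 1.466² + 1.378² = 5.6533
Covariances σ_ij = r_ij · s_i · s_j:
  σ(X1,X2) = 0.648 × 1.267 × 1.466 = 1.2036
  σ(X1,X3) = 0.285 × 1.267 × 1.378 = 0.4976
  σ(X2,X3) = 0.162 × 1.466 × 1.378 = 0.3273
σ²_T = Σσ²ᵢ + 2·Σσ_ij = 5.6533 + 2 × 2.0285 = 9.7103
α = (3/2)·(1 − 5.6533/9.7103) = 0.627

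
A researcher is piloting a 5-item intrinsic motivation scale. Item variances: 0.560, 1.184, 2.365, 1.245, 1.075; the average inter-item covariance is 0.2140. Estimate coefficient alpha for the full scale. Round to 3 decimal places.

Σσᵢ² = 0.560 + 1.184 + 2.365 + 1.245 + 1.075 = 6.429
Sum of the 10 distinct covariances = 10 × 0.2140 = 2.1400
total variance = Σσᵢ² + 2·Σcov = 6.429 + 2 × 2.1400 = 10.7090
α = (5/4)·(1 − 6.429/10.7090) = 0.500

coefficient alpha = 0.500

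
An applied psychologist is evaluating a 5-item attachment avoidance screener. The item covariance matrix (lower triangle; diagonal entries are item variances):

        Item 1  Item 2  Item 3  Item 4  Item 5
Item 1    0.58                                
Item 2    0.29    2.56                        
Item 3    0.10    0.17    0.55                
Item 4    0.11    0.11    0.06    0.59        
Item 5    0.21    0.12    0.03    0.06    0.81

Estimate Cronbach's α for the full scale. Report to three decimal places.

Cronbach's α = 0.414

sum of item variances = 0.58 + 2.56 + 0.55 + 0.59 + 0.81 = 5.09
Sum of the distinct covariances = 1.26
σ²_total = 5.09 + 2 × 1.26 = 7.61
α = (k/(k−1))·(1 − sum of item variances/σ²_total) = (5/4)·(1 − 5.09/7.61) = 0.414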